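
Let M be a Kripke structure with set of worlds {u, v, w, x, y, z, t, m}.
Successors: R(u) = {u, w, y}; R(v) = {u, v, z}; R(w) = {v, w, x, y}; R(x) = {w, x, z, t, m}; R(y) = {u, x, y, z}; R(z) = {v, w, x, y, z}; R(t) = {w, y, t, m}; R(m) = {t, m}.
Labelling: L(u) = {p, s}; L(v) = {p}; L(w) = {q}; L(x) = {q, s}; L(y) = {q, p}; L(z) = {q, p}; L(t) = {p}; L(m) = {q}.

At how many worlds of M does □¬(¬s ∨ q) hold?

0

Let φ = □¬(¬s ∨ q). Evaluate φ at each world:
  u (successors {u, w, y}): φ is false.
  v (successors {u, v, z}): φ is false.
  w (successors {v, w, x, y}): φ is false.
  x (successors {w, x, z, t, m}): φ is false.
  y (successors {u, x, y, z}): φ is false.
  z (successors {v, w, x, y, z}): φ is false.
  t (successors {w, y, t, m}): φ is false.
  m (successors {t, m}): φ is false.
For instance, at v:
  At v: □¬(¬s ∨ q) requires ¬(¬s ∨ q) at every successor {u, v, z}.
    ¬(¬s ∨ q) fails at v, so □¬(¬s ∨ q) is false at v.
Satisfying worlds: none.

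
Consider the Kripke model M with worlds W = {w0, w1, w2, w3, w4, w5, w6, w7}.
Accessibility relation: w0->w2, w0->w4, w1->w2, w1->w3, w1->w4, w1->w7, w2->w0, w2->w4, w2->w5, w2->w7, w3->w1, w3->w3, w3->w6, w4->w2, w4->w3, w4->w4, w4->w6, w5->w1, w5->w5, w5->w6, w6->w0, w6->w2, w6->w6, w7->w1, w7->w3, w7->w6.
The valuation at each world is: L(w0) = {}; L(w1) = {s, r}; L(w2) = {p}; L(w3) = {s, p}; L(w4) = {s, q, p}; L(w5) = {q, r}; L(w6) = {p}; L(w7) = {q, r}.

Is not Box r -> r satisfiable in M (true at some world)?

Let φ = not Box r -> r. Evaluate φ at each world:
  w0 (successors {w2, w4}): φ is false.
  w1 (successors {w2, w3, w4, w7}): φ is true.
  w2 (successors {w0, w4, w5, w7}): φ is false.
  w3 (successors {w1, w3, w6}): φ is false.
  w4 (successors {w2, w3, w4, w6}): φ is false.
  w5 (successors {w1, w5, w6}): φ is true.
  w6 (successors {w0, w2, w6}): φ is false.
  w7 (successors {w1, w3, w6}): φ is true.
Detail at w1 (witness):
  At w1: not Box r is true, r is true, so not Box r -> r is true.
    At w1: Box r is false, so not Box r is true.
      At w1: Box r requires r at every successor {w2, w3, w4, w7}.
        r fails at w2, so Box r is false at w1.

Yes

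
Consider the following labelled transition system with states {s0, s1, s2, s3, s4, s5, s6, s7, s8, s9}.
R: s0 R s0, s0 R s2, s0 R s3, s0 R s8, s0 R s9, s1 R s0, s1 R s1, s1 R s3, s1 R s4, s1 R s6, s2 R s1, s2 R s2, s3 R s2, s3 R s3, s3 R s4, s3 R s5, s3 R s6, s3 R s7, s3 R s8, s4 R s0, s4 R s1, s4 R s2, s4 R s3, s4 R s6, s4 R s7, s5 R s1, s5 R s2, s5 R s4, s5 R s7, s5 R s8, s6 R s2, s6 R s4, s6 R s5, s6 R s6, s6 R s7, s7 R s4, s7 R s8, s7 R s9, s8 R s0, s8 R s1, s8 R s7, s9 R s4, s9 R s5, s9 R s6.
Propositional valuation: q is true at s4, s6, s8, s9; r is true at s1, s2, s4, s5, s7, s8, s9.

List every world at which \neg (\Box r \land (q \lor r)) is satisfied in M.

Recall that \Box ψ holds at a world iff ψ holds at every accessible world, and \Diamond ψ holds iff ψ holds at some accessible world.
Let φ = \neg (\Box r \land (q \lor r)). Evaluate φ at each world:
  s0 (successors {s0, s2, s3, s8, s9}): φ is true.
  s1 (successors {s0, s1, s3, s4, s6}): φ is true.
  s2 (successors {s1, s2}): φ is false.
  s3 (successors {s2, s3, s4, s5, s6, s7, s8}): φ is true.
  s4 (successors {s0, s1, s2, s3, s6, s7}): φ is true.
  s5 (successors {s1, s2, s4, s7, s8}): φ is false.
  s6 (successors {s2, s4, s5, s6, s7}): φ is true.
  s7 (successors {s4, s8, s9}): φ is false.
  s8 (successors {s0, s1, s7}): φ is true.
  s9 (successors {s4, s5, s6}): φ is true.
For instance, at s1:
  At s1: \Box r \land (q \lor r) is false, so \neg (\Box r \land (q \lor r)) is true.
    At s1: \Box r is false, q \lor r is true, so \Box r \land (q \lor r) is false.
      At s1: \Box r requires r at every successor {s0, s1, s3, s4, s6}.
        r fails at s0, so \Box r is false at s1.
Satisfying worlds: {s0, s1, s3, s4, s6, s8, s9}

s0, s1, s3, s4, s6, s8, s9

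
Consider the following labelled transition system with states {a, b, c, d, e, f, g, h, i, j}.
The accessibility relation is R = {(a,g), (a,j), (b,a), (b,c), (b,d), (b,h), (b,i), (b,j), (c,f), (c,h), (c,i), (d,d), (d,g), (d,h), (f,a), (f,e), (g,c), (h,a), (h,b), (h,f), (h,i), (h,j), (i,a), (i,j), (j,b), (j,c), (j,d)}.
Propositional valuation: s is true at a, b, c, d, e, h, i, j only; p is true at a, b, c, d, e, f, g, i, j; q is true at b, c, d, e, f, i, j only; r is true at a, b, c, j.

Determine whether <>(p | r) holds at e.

At e: no accessible worlds, so <>(p | r) is false.

No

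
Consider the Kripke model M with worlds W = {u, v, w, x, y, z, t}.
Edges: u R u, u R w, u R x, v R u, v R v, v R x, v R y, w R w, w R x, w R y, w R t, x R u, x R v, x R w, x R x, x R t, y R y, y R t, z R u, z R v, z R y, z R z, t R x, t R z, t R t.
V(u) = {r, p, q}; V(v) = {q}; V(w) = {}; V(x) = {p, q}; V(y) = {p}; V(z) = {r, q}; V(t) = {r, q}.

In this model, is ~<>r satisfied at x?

No

At x: <>r is true, so ~<>r is false.
  At x: <>r requires r at some successor in {u, v, w, x, t}.
    r holds at u, so <>r is true at x.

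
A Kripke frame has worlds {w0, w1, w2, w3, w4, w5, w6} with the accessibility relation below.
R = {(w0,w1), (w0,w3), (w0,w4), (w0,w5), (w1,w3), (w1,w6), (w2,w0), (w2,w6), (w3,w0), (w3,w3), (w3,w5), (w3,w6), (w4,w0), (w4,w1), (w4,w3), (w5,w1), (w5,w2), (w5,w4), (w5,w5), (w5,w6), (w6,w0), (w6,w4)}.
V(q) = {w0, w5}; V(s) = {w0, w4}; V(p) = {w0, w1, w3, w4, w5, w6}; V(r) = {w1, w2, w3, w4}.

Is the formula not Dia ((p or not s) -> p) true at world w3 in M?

Recall that Dia ψ holds at a world iff ψ holds at some accessible world.
At w3: Dia ((p or not s) -> p) is true, so not Dia ((p or not s) -> p) is false.
  At w3: Dia ((p or not s) -> p) requires (p or not s) -> p at some successor in {w0, w3, w5, w6}.
    (p or not s) -> p holds at w0, so Dia ((p or not s) -> p) is true at w3.

No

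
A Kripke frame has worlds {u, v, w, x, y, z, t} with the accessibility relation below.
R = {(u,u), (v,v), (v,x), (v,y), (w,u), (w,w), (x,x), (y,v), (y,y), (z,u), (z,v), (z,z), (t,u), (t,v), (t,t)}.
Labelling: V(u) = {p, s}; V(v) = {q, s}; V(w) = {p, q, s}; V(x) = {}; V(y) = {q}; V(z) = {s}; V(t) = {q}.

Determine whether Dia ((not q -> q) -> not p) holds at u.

At u: Dia ((not q -> q) -> not p) requires (not q -> q) -> not p at some successor in {u}.
  (not q -> q) -> not p holds at u, so Dia ((not q -> q) -> not p) is true at u.

Yes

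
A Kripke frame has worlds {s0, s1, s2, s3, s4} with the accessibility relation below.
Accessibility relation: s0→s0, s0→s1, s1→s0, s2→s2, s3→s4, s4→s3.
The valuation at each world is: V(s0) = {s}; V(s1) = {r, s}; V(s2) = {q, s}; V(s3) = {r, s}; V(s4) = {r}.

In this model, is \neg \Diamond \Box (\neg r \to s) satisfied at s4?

No

Recall that \Box ψ holds at a world iff ψ holds at every accessible world, and \Diamond ψ holds iff ψ holds at some accessible world.
At s4: \Diamond \Box (\neg r \to s) is true, so \neg \Diamond \Box (\neg r \to s) is false.
  At s4: \Diamond \Box (\neg r \to s) requires \Box (\neg r \to s) at some successor in {s3}.
    \Box (\neg r \to s) holds at s3, so \Diamond \Box (\neg r \to s) is true at s4.
      At s3: \Box (\neg r \to s) requires \neg r \to s at every successor {s4}.
        At s4: \neg r \to s is true.
      So \Box (\neg r \to s) is true at s3.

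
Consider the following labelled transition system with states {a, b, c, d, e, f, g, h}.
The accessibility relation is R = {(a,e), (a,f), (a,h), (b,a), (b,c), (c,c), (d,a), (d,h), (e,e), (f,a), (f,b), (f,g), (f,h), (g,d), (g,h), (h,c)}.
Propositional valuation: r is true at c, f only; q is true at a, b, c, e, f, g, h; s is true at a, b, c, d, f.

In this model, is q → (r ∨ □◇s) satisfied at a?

No

At a: q is true, r ∨ □◇s is false, so q → (r ∨ □◇s) is false.
  At a: r is false, □◇s is false, so r ∨ □◇s is false.
    At a: □◇s requires ◇s at every successor {e, f, h}.
      ◇s fails at e, so □◇s is false at a.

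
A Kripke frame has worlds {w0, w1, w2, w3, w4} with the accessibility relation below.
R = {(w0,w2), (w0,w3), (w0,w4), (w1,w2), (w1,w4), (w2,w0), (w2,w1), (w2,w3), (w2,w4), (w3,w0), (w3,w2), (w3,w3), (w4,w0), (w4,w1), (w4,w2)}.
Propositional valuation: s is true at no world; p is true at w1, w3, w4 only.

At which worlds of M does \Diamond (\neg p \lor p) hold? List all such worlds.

w0, w1, w2, w3, w4

Let φ = \Diamond (\neg p \lor p). Evaluate φ at each world:
  w0 (successors {w2, w3, w4}): φ is true.
  w1 (successors {w2, w4}): φ is true.
  w2 (successors {w0, w1, w3, w4}): φ is true.
  w3 (successors {w0, w2, w3}): φ is true.
  w4 (successors {w0, w1, w2}): φ is true.
For instance, at w3:
  At w3: \Diamond (\neg p \lor p) requires \neg p \lor p at some successor in {w0, w2, w3}.
    \neg p \lor p holds at w0, so \Diamond (\neg p \lor p) is true at w3.
Satisfying worlds: {w0, w1, w2, w3, w4}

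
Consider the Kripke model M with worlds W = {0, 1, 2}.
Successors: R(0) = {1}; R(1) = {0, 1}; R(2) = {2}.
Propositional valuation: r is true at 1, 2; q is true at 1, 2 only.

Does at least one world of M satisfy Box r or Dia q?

Let φ = Box r or Dia q. Evaluate φ at each world:
  0 (successors {1}): φ is true.
  1 (successors {0, 1}): φ is true.
  2 (successors {2}): φ is true.
Detail at 0 (witness):
  At 0: Box r is true, Dia q is true, so Box r or Dia q is true.
    At 0: Box r requires r at every successor {1}.
      At 1: r is true.
    So Box r is true at 0.
    At 0: Dia q requires q at some successor in {1}.
      q holds at 1, so Dia q is true at 0.

Yes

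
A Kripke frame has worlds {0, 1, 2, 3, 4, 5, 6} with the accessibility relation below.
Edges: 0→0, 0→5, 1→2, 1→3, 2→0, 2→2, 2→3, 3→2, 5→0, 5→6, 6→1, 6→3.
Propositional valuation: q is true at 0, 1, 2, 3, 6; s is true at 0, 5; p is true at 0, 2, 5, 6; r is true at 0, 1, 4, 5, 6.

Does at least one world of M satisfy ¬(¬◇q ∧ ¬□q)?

Let φ = ¬(¬◇q ∧ ¬□q). Evaluate φ at each world:
  0 (successors {0, 5}): φ is true.
  1 (successors {2, 3}): φ is true.
  2 (successors {0, 2, 3}): φ is true.
  3 (successors {2}): φ is true.
  4 (successors ∅): φ is true.
  5 (successors {0, 6}): φ is true.
  6 (successors {1, 3}): φ is true.
Detail at 0 (witness):
  At 0: ¬◇q ∧ ¬□q is false, so ¬(¬◇q ∧ ¬□q) is true.
    At 0: ¬◇q is false, ¬□q is true, so ¬◇q ∧ ¬□q is false.
      At 0: ◇q is true, so ¬◇q is false.
      At 0: □q is false, so ¬□q is true.

Yes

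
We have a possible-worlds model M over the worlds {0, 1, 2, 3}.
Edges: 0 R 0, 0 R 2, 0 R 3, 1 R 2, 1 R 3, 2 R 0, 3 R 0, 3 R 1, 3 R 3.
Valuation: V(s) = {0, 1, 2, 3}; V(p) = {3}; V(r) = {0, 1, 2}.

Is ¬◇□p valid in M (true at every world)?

Let φ = ¬◇□p. Evaluate φ at each world:
  0 (successors {0, 2, 3}): φ is true.
  1 (successors {2, 3}): φ is true.
  2 (successors {0}): φ is true.
  3 (successors {0, 1, 3}): φ is true.
For instance, at 1:
  At 1: ◇□p is false, so ¬◇□p is true.
    At 1: ◇□p requires □p at some successor in {2, 3}.
      At 2: □p is false.
      At 3: □p is false.
    So ◇□p is false at 1.

Yes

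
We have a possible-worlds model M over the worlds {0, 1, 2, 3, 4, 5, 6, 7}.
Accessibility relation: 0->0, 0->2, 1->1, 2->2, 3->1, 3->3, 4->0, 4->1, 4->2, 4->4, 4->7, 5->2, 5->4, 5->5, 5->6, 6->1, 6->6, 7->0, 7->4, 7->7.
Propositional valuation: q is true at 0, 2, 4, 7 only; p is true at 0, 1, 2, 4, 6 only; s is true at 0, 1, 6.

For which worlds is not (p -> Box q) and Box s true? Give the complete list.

Let φ = not (p -> Box q) and Box s. Evaluate φ at each world:
  0 (successors {0, 2}): φ is false.
  1 (successors {1}): φ is true.
  2 (successors {2}): φ is false.
  3 (successors {1, 3}): φ is false.
  4 (successors {0, 1, 2, 4, 7}): φ is false.
  5 (successors {2, 4, 5, 6}): φ is false.
  6 (successors {1, 6}): φ is true.
  7 (successors {0, 4, 7}): φ is false.
For instance, at 3:
  At 3: not (p -> Box q) is false, Box s is false, so not (p -> Box q) and Box s is false.
    At 3: p -> Box q is true, so not (p -> Box q) is false.
      At 3: p is false, Box q is false, so p -> Box q is true.
    At 3: Box s requires s at every successor {1, 3}.
      s fails at 3, so Box s is false at 3.
Satisfying worlds: {1, 6}

1, 6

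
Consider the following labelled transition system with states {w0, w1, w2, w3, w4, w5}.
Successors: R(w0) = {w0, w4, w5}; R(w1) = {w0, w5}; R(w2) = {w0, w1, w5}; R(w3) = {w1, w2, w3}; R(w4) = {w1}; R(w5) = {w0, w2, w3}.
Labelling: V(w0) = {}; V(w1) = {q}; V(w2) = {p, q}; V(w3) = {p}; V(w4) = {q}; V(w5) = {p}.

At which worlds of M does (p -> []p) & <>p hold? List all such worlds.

w0, w1

Let φ = (p -> []p) & <>p. Evaluate φ at each world:
  w0 (successors {w0, w4, w5}): φ is true.
  w1 (successors {w0, w5}): φ is true.
  w2 (successors {w0, w1, w5}): φ is false.
  w3 (successors {w1, w2, w3}): φ is false.
  w4 (successors {w1}): φ is false.
  w5 (successors {w0, w2, w3}): φ is false.
For instance, at w5:
  At w5: p -> []p is false, <>p is true, so (p -> []p) & <>p is false.
    At w5: p is true, []p is false, so p -> []p is false.
      At w5: []p requires p at every successor {w0, w2, w3}.
        p fails at w0, so []p is false at w5.
    At w5: <>p requires p at some successor in {w0, w2, w3}.
      p holds at w2, so <>p is true at w5.
Satisfying worlds: {w0, w1}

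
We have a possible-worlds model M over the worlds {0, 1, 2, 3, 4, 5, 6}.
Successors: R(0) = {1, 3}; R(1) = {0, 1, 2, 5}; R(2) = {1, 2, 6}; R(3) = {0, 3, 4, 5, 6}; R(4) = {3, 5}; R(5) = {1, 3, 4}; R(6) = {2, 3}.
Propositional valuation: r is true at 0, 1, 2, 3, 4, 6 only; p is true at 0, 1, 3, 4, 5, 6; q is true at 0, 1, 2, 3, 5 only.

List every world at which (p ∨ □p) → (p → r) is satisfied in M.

Let φ = (p ∨ □p) → (p → r). Evaluate φ at each world:
  0 (successors {1, 3}): φ is true.
  1 (successors {0, 1, 2, 5}): φ is true.
  2 (successors {1, 2, 6}): φ is true.
  3 (successors {0, 3, 4, 5, 6}): φ is true.
  4 (successors {3, 5}): φ is true.
  5 (successors {1, 3, 4}): φ is false.
  6 (successors {2, 3}): φ is true.
For instance, at 4:
  At 4: p ∨ □p is true, p → r is true, so (p ∨ □p) → (p → r) is true.
    At 4: p is true, □p is true, so p ∨ □p is true.
      At 4: □p requires p at every successor {3, 5}.
        At 3: p is true.
        At 5: p is true.
      So □p is true at 4.
Satisfying worlds: {0, 1, 2, 3, 4, 6}

0, 1, 2, 3, 4, 6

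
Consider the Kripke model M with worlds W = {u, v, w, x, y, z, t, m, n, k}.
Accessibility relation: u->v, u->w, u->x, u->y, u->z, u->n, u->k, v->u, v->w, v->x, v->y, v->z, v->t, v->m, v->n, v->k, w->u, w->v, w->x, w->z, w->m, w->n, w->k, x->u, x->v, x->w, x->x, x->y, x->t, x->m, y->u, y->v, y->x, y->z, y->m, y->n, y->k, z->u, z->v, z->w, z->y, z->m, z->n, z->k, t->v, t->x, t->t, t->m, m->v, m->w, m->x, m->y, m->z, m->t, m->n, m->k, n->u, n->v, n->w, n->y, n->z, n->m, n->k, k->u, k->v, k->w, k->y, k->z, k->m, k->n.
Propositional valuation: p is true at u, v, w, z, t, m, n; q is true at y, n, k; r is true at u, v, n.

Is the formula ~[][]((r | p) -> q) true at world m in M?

Yes

At m: [][]((r | p) -> q) is false, so ~[][]((r | p) -> q) is true.
  At m: [][]((r | p) -> q) requires []((r | p) -> q) at every successor {v, w, x, y, z, t, n, k}.
    []((r | p) -> q) fails at v, so [][]((r | p) -> q) is false at m.
      At v: []((r | p) -> q) requires (r | p) -> q at every successor {u, w, x, y, z, t, m, n, k}.
        (r | p) -> q fails at u, so []((r | p) -> q) is false at v.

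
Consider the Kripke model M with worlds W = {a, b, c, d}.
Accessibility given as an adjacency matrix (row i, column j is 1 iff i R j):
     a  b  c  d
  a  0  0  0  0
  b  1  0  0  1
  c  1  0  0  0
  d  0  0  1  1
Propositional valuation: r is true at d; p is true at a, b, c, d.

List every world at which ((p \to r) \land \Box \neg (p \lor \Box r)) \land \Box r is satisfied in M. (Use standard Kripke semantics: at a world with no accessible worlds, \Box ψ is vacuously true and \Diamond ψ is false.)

Let φ = ((p \to r) \land \Box \neg (p \lor \Box r)) \land \Box r. Evaluate φ at each world:
  a (successors ∅): φ is false.
  b (successors {a, d}): φ is false.
  c (successors {a}): φ is false.
  d (successors {c, d}): φ is false.
For instance, at c:
  At c: (p \to r) \land \Box \neg (p \lor \Box r) is false, \Box r is false, so ((p \to r) \land \Box \neg (p \lor \Box r)) \land \Box r is false.
    At c: p \to r is false, \Box \neg (p \lor \Box r) is false, so (p \to r) \land \Box \neg (p \lor \Box r) is false.
      At c: \Box \neg (p \lor \Box r) requires \neg (p \lor \Box r) at every successor {a}.
        \neg (p \lor \Box r) fails at a, so \Box \neg (p \lor \Box r) is false at c.
    At c: \Box r requires r at every successor {a}.
      r fails at a, so \Box r is false at c.
Satisfying worlds: none.

none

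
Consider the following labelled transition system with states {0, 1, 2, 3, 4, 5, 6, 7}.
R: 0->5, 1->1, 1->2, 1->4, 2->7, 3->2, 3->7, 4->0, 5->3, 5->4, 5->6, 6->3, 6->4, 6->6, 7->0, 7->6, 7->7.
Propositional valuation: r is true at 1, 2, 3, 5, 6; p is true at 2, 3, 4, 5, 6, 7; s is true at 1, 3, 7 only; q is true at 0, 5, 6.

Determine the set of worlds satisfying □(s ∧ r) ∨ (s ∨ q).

0, 1, 3, 5, 6, 7

Let φ = □(s ∧ r) ∨ (s ∨ q). Evaluate φ at each world:
  0 (successors {5}): φ is true.
  1 (successors {1, 2, 4}): φ is true.
  2 (successors {7}): φ is false.
  3 (successors {2, 7}): φ is true.
  4 (successors {0}): φ is false.
  5 (successors {3, 4, 6}): φ is true.
  6 (successors {3, 4, 6}): φ is true.
  7 (successors {0, 6, 7}): φ is true.
For instance, at 7:
  At 7: □(s ∧ r) is false, s ∨ q is true, so □(s ∧ r) ∨ (s ∨ q) is true.
    At 7: □(s ∧ r) requires s ∧ r at every successor {0, 6, 7}.
      s ∧ r fails at 0, so □(s ∧ r) is false at 7.
Satisfying worlds: {0, 1, 3, 5, 6, 7}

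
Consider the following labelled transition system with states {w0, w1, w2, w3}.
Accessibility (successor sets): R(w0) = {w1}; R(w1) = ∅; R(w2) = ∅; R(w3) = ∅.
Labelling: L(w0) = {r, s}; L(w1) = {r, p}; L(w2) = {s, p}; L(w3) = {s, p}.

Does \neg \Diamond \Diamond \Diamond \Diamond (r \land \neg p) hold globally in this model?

Yes

Let φ = \neg \Diamond \Diamond \Diamond \Diamond (r \land \neg p). Evaluate φ at each world:
  w0 (successors {w1}): φ is true.
  w1 (successors ∅): φ is true.
  w2 (successors ∅): φ is true.
  w3 (successors ∅): φ is true.
For instance, at w0:
  At w0: \Diamond \Diamond \Diamond \Diamond (r \land \neg p) is false, so \neg \Diamond \Diamond \Diamond \Diamond (r \land \neg p) is true.
    At w0: \Diamond \Diamond \Diamond \Diamond (r \land \neg p) requires \Diamond \Diamond \Diamond (r \land \neg p) at some successor in {w1}.
      At w1: \Diamond \Diamond \Diamond (r \land \neg p) is false.
    So \Diamond \Diamond \Diamond \Diamond (r \land \neg p) is false at w0.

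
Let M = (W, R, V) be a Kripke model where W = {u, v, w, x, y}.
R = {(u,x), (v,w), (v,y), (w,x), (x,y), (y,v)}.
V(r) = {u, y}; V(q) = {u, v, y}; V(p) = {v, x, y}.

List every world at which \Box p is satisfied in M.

Let φ = \Box p. Evaluate φ at each world:
  u (successors {x}): φ is true.
  v (successors {w, y}): φ is false.
  w (successors {x}): φ is true.
  x (successors {y}): φ is true.
  y (successors {v}): φ is true.
For instance, at x:
  At x: \Box p requires p at every successor {y}.
    At y: p is true.
  So \Box p is true at x.
Satisfying worlds: {u, w, x, y}

u, w, x, y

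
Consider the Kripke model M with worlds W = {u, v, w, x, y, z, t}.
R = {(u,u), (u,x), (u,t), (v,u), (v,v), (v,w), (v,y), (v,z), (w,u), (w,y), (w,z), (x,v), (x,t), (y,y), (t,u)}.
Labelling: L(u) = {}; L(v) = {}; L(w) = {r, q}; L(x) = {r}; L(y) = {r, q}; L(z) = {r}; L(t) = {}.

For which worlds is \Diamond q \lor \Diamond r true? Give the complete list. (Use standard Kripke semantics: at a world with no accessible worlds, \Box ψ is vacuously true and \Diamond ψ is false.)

Let φ = \Diamond q \lor \Diamond r. Evaluate φ at each world:
  u (successors {u, x, t}): φ is true.
  v (successors {u, v, w, y, z}): φ is true.
  w (successors {u, y, z}): φ is true.
  x (successors {v, t}): φ is false.
  y (successors {y}): φ is true.
  z (successors ∅): φ is false.
  t (successors {u}): φ is false.
For instance, at w:
  At w: \Diamond q is true, \Diamond r is true, so \Diamond q \lor \Diamond r is true.
    At w: \Diamond q requires q at some successor in {u, y, z}.
      q holds at y, so \Diamond q is true at w.
    At w: \Diamond r requires r at some successor in {u, y, z}.
      r holds at y, so \Diamond r is true at w.
Satisfying worlds: {u, v, w, y}

u, v, w, y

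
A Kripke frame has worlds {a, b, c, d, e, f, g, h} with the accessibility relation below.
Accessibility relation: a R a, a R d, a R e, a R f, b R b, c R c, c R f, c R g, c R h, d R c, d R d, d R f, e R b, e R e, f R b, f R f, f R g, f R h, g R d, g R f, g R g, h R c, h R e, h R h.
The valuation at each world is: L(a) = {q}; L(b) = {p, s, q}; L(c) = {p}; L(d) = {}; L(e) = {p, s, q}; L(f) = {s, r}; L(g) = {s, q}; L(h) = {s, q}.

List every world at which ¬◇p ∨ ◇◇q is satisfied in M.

a, b, c, d, e, f, g, h

Recall that ◇ψ holds at a world iff ψ holds at some accessible world.
Let φ = ¬◇p ∨ ◇◇q. Evaluate φ at each world:
  a (successors {a, d, e, f}): φ is true.
  b (successors {b}): φ is true.
  c (successors {c, f, g, h}): φ is true.
  d (successors {c, d, f}): φ is true.
  e (successors {b, e}): φ is true.
  f (successors {b, f, g, h}): φ is true.
  g (successors {d, f, g}): φ is true.
  h (successors {c, e, h}): φ is true.
For instance, at e:
  At e: ¬◇p is false, ◇◇q is true, so ¬◇p ∨ ◇◇q is true.
    At e: ◇p is true, so ¬◇p is false.
      At e: ◇p requires p at some successor in {b, e}.
        p holds at b, so ◇p is true at e.
    At e: ◇◇q requires ◇q at some successor in {b, e}.
      ◇q holds at b, so ◇◇q is true at e.
Satisfying worlds: {a, b, c, d, e, f, g, h}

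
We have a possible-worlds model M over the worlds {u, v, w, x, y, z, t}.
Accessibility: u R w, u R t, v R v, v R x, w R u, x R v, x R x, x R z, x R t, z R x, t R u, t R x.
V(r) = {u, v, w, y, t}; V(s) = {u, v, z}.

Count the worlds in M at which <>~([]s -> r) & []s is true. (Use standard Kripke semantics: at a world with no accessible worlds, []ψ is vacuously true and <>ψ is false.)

Let φ = <>~([]s -> r) & []s. Evaluate φ at each world:
  u (successors {w, t}): φ is false.
  v (successors {v, x}): φ is false.
  w (successors {u}): φ is false.
  x (successors {v, x, z, t}): φ is false.
  y (successors ∅): φ is false.
  z (successors {x}): φ is false.
  t (successors {u, x}): φ is false.
For instance, at v:
  At v: <>~([]s -> r) is false, []s is false, so <>~([]s -> r) & []s is false.
    At v: <>~([]s -> r) requires ~([]s -> r) at some successor in {v, x}.
      At v: ~([]s -> r) is false.
      At x: ~([]s -> r) is false.
    So <>~([]s -> r) is false at v.
    At v: []s requires s at every successor {v, x}.
      s fails at x, so []s is false at v.
Satisfying worlds: none.

0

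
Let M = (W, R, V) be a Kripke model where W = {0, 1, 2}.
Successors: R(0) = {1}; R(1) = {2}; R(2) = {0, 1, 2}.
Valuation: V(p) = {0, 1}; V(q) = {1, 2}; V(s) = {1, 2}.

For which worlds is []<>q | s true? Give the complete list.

0, 1, 2

Let φ = []<>q | s. Evaluate φ at each world:
  0 (successors {1}): φ is true.
  1 (successors {2}): φ is true.
  2 (successors {0, 1, 2}): φ is true.
For instance, at 0:
  At 0: []<>q is true, s is false, so []<>q | s is true.
    At 0: []<>q requires <>q at every successor {1}.
      At 1: <>q is true.
    So []<>q is true at 0.
Satisfying worlds: {0, 1, 2}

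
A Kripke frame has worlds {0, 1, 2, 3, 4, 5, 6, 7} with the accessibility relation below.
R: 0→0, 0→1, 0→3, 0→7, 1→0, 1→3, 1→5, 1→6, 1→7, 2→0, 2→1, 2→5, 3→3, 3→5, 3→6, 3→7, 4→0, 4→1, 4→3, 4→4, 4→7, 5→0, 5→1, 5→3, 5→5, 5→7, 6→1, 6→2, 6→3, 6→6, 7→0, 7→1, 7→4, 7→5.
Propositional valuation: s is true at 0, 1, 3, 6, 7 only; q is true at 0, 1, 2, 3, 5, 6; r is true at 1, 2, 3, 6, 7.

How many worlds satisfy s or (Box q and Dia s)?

6

Let φ = s or (Box q and Dia s). Evaluate φ at each world:
  0 (successors {0, 1, 3, 7}): φ is true.
  1 (successors {0, 3, 5, 6, 7}): φ is true.
  2 (successors {0, 1, 5}): φ is true.
  3 (successors {3, 5, 6, 7}): φ is true.
  4 (successors {0, 1, 3, 4, 7}): φ is false.
  5 (successors {0, 1, 3, 5, 7}): φ is false.
  6 (successors {1, 2, 3, 6}): φ is true.
  7 (successors {0, 1, 4, 5}): φ is true.
For instance, at 3:
  At 3: s is true, Box q and Dia s is false, so s or (Box q and Dia s) is true.
    At 3: Box q is false, Dia s is true, so Box q and Dia s is false.
      At 3: Box q requires q at every successor {3, 5, 6, 7}.
        q fails at 7, so Box q is false at 3.
      At 3: Dia s requires s at some successor in {3, 5, 6, 7}.
        s holds at 3, so Dia s is true at 3.
Satisfying worlds: {0, 1, 2, 3, 6, 7}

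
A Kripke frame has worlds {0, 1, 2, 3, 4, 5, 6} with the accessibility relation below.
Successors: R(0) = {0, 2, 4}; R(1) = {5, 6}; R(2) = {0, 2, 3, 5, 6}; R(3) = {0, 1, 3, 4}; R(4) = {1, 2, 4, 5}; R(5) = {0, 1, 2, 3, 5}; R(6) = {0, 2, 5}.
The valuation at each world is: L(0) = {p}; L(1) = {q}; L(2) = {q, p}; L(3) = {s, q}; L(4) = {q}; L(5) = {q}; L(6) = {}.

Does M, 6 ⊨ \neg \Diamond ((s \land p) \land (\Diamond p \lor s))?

At 6: \Diamond ((s \land p) \land (\Diamond p \lor s)) is false, so \neg \Diamond ((s \land p) \land (\Diamond p \lor s)) is true.
  At 6: \Diamond ((s \land p) \land (\Diamond p \lor s)) requires (s \land p) \land (\Diamond p \lor s) at some successor in {0, 2, 5}.
    At 0: (s \land p) \land (\Diamond p \lor s) is false.
    At 2: (s \land p) \land (\Diamond p \lor s) is false.
    At 5: (s \land p) \land (\Diamond p \lor s) is false.
  So \Diamond ((s \land p) \land (\Diamond p \lor s)) is false at 6.

Yes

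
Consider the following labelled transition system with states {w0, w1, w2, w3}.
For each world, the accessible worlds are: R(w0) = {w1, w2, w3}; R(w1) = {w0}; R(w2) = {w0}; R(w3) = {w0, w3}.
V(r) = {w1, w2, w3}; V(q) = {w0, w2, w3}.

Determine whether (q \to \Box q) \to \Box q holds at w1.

Yes

At w1: q \to \Box q is true, \Box q is true, so (q \to \Box q) \to \Box q is true.
  At w1: q is false, \Box q is true, so q \to \Box q is true.
    At w1: \Box q requires q at every successor {w0}.
      At w0: q is true.
    So \Box q is true at w1.
  At w1: \Box q requires q at every successor {w0}.
    At w0: q is true.
  So \Box q is true at w1.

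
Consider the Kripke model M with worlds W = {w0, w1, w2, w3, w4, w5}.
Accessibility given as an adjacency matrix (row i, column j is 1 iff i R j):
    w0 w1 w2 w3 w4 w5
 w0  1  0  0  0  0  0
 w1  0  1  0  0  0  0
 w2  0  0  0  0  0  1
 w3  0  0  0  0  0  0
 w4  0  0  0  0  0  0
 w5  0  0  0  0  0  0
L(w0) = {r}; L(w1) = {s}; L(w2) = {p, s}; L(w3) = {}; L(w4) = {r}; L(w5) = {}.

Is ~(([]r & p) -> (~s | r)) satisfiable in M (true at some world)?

No

Let φ = ~(([]r & p) -> (~s | r)). Evaluate φ at each world:
  w0 (successors {w0}): φ is false.
  w1 (successors {w1}): φ is false.
  w2 (successors {w5}): φ is false.
  w3 (successors ∅): φ is false.
  w4 (successors ∅): φ is false.
  w5 (successors ∅): φ is false.
For instance, at w2:
  At w2: ([]r & p) -> (~s | r) is true, so ~(([]r & p) -> (~s | r)) is false.
    At w2: []r & p is false, ~s | r is false, so ([]r & p) -> (~s | r) is true.
      At w2: []r is false, p is true, so []r & p is false.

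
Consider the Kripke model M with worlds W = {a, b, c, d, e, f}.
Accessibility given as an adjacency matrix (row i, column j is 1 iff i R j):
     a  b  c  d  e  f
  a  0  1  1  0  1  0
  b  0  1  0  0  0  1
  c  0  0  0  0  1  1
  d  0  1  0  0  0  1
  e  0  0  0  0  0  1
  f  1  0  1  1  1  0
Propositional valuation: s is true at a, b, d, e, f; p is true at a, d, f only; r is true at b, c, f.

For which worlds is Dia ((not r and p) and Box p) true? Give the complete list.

Let φ = Dia ((not r and p) and Box p). Evaluate φ at each world:
  a (successors {b, c, e}): φ is false.
  b (successors {b, f}): φ is false.
  c (successors {e, f}): φ is false.
  d (successors {b, f}): φ is false.
  e (successors {f}): φ is false.
  f (successors {a, c, d, e}): φ is false.
For instance, at f:
  At f: Dia ((not r and p) and Box p) requires (not r and p) and Box p at some successor in {a, c, d, e}.
    At a: (not r and p) and Box p is false.
    At c: (not r and p) and Box p is false.
    At d: (not r and p) and Box p is false.
    At e: (not r and p) and Box p is false.
  So Dia ((not r and p) and Box p) is false at f.
Satisfying worlds: none.

none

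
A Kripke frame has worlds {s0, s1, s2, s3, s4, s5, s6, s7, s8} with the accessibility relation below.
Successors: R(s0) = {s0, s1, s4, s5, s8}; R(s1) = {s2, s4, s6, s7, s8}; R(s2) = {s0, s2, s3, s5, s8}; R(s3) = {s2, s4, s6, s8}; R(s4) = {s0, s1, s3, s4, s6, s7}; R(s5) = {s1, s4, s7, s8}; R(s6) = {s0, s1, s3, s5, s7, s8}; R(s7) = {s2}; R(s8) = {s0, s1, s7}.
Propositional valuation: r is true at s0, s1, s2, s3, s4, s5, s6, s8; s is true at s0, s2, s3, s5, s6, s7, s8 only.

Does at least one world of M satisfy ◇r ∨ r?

Yes

Recall that ◇ψ holds at a world iff ψ holds at some accessible world.
Let φ = ◇r ∨ r. Evaluate φ at each world:
  s0 (successors {s0, s1, s4, s5, s8}): φ is true.
  s1 (successors {s2, s4, s6, s7, s8}): φ is true.
  s2 (successors {s0, s2, s3, s5, s8}): φ is true.
  s3 (successors {s2, s4, s6, s8}): φ is true.
  s4 (successors {s0, s1, s3, s4, s6, s7}): φ is true.
  s5 (successors {s1, s4, s7, s8}): φ is true.
  s6 (successors {s0, s1, s3, s5, s7, s8}): φ is true.
  s7 (successors {s2}): φ is true.
  s8 (successors {s0, s1, s7}): φ is true.
Detail at s0 (witness):
  At s0: ◇r is true, r is true, so ◇r ∨ r is true.
    At s0: ◇r requires r at some successor in {s0, s1, s4, s5, s8}.
      r holds at s0, so ◇r is true at s0.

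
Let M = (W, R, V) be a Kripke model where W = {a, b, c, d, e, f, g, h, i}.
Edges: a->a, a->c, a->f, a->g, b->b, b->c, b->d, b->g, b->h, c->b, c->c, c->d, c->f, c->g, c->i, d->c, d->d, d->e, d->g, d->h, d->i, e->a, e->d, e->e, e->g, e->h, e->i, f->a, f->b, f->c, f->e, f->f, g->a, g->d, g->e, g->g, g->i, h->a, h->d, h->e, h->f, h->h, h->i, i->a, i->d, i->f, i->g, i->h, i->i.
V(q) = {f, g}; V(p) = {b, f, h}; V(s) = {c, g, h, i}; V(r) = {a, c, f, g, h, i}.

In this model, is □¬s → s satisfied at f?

At f: □¬s is false, s is false, so □¬s → s is true.
  At f: □¬s requires ¬s at every successor {a, b, c, e, f}.
    ¬s fails at c, so □¬s is false at f.

Yes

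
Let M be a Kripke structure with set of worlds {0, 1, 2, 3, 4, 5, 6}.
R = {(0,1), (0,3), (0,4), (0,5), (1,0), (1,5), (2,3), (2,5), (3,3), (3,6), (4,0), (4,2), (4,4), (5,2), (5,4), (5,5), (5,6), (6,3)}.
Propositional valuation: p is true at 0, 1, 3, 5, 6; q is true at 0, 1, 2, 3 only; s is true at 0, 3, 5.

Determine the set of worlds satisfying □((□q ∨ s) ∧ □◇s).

1, 2, 3, 6

Let φ = □((□q ∨ s) ∧ □◇s). Evaluate φ at each world:
  0 (successors {1, 3, 4, 5}): φ is false.
  1 (successors {0, 5}): φ is true.
  2 (successors {3, 5}): φ is true.
  3 (successors {3, 6}): φ is true.
  4 (successors {0, 2, 4}): φ is false.
  5 (successors {2, 4, 5, 6}): φ is false.
  6 (successors {3}): φ is true.
For instance, at 6:
  At 6: □((□q ∨ s) ∧ □◇s) requires (□q ∨ s) ∧ □◇s at every successor {3}.
      At 3: □q ∨ s is true, □◇s is true, so (□q ∨ s) ∧ □◇s is true.
  So □((□q ∨ s) ∧ □◇s) is true at 6.
Satisfying worlds: {1, 2, 3, 6}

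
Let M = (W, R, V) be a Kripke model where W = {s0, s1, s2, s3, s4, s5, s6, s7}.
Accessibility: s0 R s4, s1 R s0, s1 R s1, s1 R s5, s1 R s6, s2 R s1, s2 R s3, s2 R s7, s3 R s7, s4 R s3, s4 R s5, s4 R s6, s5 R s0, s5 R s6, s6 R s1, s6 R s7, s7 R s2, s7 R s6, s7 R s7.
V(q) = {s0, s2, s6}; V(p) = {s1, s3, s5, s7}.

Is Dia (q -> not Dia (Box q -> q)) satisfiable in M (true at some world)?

Yes

Let φ = Dia (q -> not Dia (Box q -> q)). Evaluate φ at each world:
  s0 (successors {s4}): φ is true.
  s1 (successors {s0, s1, s5, s6}): φ is true.
  s2 (successors {s1, s3, s7}): φ is true.
  s3 (successors {s7}): φ is true.
  s4 (successors {s3, s5, s6}): φ is true.
  s5 (successors {s0, s6}): φ is false.
  s6 (successors {s1, s7}): φ is true.
  s7 (successors {s2, s6, s7}): φ is true.
Detail at s0 (witness):
  At s0: Dia (q -> not Dia (Box q -> q)) requires q -> not Dia (Box q -> q) at some successor in {s4}.
    q -> not Dia (Box q -> q) holds at s4, so Dia (q -> not Dia (Box q -> q)) is true at s0.
      At s4: q is false, not Dia (Box q -> q) is false, so q -> not Dia (Box q -> q) is true.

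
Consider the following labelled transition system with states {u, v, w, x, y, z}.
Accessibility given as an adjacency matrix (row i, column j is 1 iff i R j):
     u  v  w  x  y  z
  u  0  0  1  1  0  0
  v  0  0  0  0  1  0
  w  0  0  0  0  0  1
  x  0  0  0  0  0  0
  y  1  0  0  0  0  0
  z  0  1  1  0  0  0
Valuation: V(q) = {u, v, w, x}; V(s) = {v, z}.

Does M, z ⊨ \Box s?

At z: \Box s requires s at every successor {v, w}.
  s fails at w, so \Box s is false at z.

No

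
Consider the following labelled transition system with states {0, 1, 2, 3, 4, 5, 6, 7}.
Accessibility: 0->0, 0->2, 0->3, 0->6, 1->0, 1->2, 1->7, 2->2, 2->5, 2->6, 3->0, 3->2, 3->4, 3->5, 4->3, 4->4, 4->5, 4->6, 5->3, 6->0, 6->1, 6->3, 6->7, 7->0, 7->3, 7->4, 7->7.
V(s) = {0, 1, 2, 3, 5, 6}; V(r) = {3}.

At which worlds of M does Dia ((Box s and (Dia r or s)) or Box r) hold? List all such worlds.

0, 1, 2, 3, 4, 6, 7

Let φ = Dia ((Box s and (Dia r or s)) or Box r). Evaluate φ at each world:
  0 (successors {0, 2, 3, 6}): φ is true.
  1 (successors {0, 2, 7}): φ is true.
  2 (successors {2, 5, 6}): φ is true.
  3 (successors {0, 2, 4, 5}): φ is true.
  4 (successors {3, 4, 5, 6}): φ is true.
  5 (successors {3}): φ is false.
  6 (successors {0, 1, 3, 7}): φ is true.
  7 (successors {0, 3, 4, 7}): φ is true.
For instance, at 0:
  At 0: Dia ((Box s and (Dia r or s)) or Box r) requires (Box s and (Dia r or s)) or Box r at some successor in {0, 2, 3, 6}.
    (Box s and (Dia r or s)) or Box r holds at 0, so Dia ((Box s and (Dia r or s)) or Box r) is true at 0.
      At 0: Box s and (Dia r or s) is true, Box r is false, so (Box s and (Dia r or s)) or Box r is true.
Satisfying worlds: {0, 1, 2, 3, 4, 6, 7}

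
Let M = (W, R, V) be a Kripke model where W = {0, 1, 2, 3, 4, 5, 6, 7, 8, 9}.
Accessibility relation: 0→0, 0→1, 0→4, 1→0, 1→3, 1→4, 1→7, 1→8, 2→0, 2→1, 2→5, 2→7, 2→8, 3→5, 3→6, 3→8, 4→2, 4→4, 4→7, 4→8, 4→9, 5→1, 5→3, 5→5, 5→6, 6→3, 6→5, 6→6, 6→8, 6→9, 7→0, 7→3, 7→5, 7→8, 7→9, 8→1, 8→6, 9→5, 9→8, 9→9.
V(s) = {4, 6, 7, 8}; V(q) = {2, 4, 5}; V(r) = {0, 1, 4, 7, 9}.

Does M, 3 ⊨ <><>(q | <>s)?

Recall that <>ψ holds at a world iff ψ holds at some accessible world.
At 3: <><>(q | <>s) requires <>(q | <>s) at some successor in {5, 6, 8}.
  <>(q | <>s) holds at 5, so <><>(q | <>s) is true at 3.
    At 5: <>(q | <>s) requires q | <>s at some successor in {1, 3, 5, 6}.
      q | <>s holds at 1, so <>(q | <>s) is true at 5.

Yes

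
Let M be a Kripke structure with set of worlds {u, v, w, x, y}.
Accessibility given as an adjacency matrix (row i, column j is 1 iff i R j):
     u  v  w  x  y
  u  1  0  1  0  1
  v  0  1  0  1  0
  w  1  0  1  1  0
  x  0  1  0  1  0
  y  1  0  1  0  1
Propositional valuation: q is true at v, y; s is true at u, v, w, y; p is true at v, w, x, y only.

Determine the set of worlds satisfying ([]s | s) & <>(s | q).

u, v, w, y

Let φ = ([]s | s) & <>(s | q). Evaluate φ at each world:
  u (successors {u, w, y}): φ is true.
  v (successors {v, x}): φ is true.
  w (successors {u, w, x}): φ is true.
  x (successors {v, x}): φ is false.
  y (successors {u, w, y}): φ is true.
For instance, at v:
  At v: []s | s is true, <>(s | q) is true, so ([]s | s) & <>(s | q) is true.
    At v: []s is false, s is true, so []s | s is true.
      At v: []s requires s at every successor {v, x}.
        s fails at x, so []s is false at v.
    At v: <>(s | q) requires s | q at some successor in {v, x}.
      s | q holds at v, so <>(s | q) is true at v.
Satisfying worlds: {u, v, w, y}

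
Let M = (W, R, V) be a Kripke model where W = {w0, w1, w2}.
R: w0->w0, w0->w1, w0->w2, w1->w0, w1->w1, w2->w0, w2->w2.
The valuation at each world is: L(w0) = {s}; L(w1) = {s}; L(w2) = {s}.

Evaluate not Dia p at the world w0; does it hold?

Yes

At w0: Dia p is false, so not Dia p is true.
  At w0: Dia p requires p at some successor in {w0, w1, w2}.
    At w0: p is false.
    At w1: p is false.
    At w2: p is false.
  So Dia p is false at w0.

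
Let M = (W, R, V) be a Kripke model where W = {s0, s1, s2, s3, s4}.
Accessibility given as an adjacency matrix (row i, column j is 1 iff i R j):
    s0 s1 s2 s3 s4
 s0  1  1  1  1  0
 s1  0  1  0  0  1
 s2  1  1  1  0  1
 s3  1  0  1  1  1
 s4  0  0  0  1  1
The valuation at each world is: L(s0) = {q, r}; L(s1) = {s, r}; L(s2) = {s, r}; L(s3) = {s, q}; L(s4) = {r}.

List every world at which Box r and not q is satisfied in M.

Let φ = Box r and not q. Evaluate φ at each world:
  s0 (successors {s0, s1, s2, s3}): φ is false.
  s1 (successors {s1, s4}): φ is true.
  s2 (successors {s0, s1, s2, s4}): φ is true.
  s3 (successors {s0, s2, s3, s4}): φ is false.
  s4 (successors {s3, s4}): φ is false.
For instance, at s2:
  At s2: Box r is true, not q is true, so Box r and not q is true.
    At s2: Box r requires r at every successor {s0, s1, s2, s4}.
      At s0: r is true.
      At s1: r is true.
      At s2: r is true.
      At s4: r is true.
    So Box r is true at s2.
Satisfying worlds: {s1, s2}

s1, s2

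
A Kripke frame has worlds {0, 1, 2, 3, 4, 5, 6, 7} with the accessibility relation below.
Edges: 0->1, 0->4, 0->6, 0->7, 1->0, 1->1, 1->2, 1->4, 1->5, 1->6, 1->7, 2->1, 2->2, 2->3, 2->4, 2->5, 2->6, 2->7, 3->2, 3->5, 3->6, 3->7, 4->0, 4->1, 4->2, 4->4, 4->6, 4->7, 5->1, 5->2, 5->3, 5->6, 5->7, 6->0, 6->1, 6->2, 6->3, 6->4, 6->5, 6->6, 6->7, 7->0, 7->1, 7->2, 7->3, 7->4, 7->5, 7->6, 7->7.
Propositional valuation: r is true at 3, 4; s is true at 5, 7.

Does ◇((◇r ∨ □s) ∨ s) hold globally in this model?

Let φ = ◇((◇r ∨ □s) ∨ s). Evaluate φ at each world:
  0 (successors {1, 4, 6, 7}): φ is true.
  1 (successors {0, 1, 2, 4, 5, 6, 7}): φ is true.
  2 (successors {1, 2, 3, 4, 5, 6, 7}): φ is true.
  3 (successors {2, 5, 6, 7}): φ is true.
  4 (successors {0, 1, 2, 4, 6, 7}): φ is true.
  5 (successors {1, 2, 3, 6, 7}): φ is true.
  6 (successors {0, 1, 2, 3, 4, 5, 6, 7}): φ is true.
  7 (successors {0, 1, 2, 3, 4, 5, 6, 7}): φ is true.
For instance, at 6:
  At 6: ◇((◇r ∨ □s) ∨ s) requires (◇r ∨ □s) ∨ s at some successor in {0, 1, 2, 3, 4, 5, 6, 7}.
    (◇r ∨ □s) ∨ s holds at 0, so ◇((◇r ∨ □s) ∨ s) is true at 6.
      At 0: ◇r ∨ □s is true, s is false, so (◇r ∨ □s) ∨ s is true.

Yes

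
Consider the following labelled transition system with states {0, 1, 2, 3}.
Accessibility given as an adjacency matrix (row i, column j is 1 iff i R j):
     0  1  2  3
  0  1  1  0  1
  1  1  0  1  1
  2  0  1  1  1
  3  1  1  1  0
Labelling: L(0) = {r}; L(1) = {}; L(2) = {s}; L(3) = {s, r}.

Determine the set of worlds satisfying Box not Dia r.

Let φ = Box not Dia r. Evaluate φ at each world:
  0 (successors {0, 1, 3}): φ is false.
  1 (successors {0, 2, 3}): φ is false.
  2 (successors {1, 2, 3}): φ is false.
  3 (successors {0, 1, 2}): φ is false.
For instance, at 0:
  At 0: Box not Dia r requires not Dia r at every successor {0, 1, 3}.
    not Dia r fails at 0, so Box not Dia r is false at 0.
      At 0: Dia r is true, so not Dia r is false.
Satisfying worlds: none.

none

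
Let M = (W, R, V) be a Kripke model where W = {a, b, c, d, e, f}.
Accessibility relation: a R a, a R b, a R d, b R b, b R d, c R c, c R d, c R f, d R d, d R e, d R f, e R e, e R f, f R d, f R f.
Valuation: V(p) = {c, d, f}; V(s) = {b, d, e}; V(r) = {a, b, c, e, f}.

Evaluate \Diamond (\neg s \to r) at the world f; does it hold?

Yes

At f: \Diamond (\neg s \to r) requires \neg s \to r at some successor in {d, f}.
  \neg s \to r holds at d, so \Diamond (\neg s \to r) is true at f.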